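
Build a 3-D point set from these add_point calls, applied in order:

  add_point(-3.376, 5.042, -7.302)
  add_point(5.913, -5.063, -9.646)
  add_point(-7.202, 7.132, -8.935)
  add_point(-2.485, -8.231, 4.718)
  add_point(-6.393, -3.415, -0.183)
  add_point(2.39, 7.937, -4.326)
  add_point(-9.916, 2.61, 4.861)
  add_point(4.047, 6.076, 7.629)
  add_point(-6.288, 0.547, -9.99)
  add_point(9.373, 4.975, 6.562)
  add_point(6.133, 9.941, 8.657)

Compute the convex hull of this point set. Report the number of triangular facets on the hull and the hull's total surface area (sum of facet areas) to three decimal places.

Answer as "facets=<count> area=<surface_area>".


Points on the hull: [1, 2, 3, 4, 5, 6, 8, 9, 10] (9 of 11).

Triangle areas on the boundary:
  f1: (p1, p3, p9) → 139.7663
  f2: (p1, p8, p3) → 106.5482
  f3: (p10, p3, p6) → 116.9770
  f4: (p10, p3, p9) → 53.9211
  f5: (p4, p3, p6) → 32.8150
  f6: (p4, p8, p6) → 43.6537
  f7: (p4, p8, p3) → 25.1882
  f8: (p2, p8, p6) → 49.2998
  f9: (p2, p10, p6) → 132.7236
  f10: (p2, p1, p8) → 38.4002
  f11: (p5, p2, p1) → 77.2730
  f12: (p5, p2, p10) → 54.2529
  f13: (p5, p1, p9) → 96.0475
  f14: (p5, p10, p9) → 41.0877
Σ area = 1007.954

Euler: V−E+F = 9−21+14 = 2.

facets=14 area=1007.954


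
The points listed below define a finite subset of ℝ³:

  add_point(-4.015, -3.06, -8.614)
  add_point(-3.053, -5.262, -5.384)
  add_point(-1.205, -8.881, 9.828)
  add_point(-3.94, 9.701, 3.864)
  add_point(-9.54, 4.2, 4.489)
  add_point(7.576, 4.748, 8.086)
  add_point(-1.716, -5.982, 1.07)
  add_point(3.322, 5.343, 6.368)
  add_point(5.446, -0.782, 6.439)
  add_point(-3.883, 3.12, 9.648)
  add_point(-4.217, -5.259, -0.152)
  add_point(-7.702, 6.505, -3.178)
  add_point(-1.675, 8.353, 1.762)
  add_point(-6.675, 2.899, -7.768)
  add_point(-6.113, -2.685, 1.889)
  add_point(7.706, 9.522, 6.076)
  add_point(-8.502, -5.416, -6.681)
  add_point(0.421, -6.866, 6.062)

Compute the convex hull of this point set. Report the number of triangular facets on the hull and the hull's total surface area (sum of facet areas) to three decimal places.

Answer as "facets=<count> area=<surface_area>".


facets=22 area=905.548

Points on the hull: [0, 1, 2, 3, 4, 5, 8, 9, 11, 13, 15, 16, 17] (13 of 18).

Triangle areas on the boundary:
  f1: (p9, p2, p4) → 45.2704
  f2: (p16, p2, p4) → 115.2721
  f3: (p16, p11, p4) → 51.1262
  f4: (p8, p0, p15) → 92.5259
  f5: (p3, p11, p4) → 29.2118
  f6: (p3, p11, p15) → 41.6398
  f7: (p3, p9, p4) → 28.2860
  f8: (p3, p9, p15) → 51.4193
  f9: (p13, p0, p15) → 68.8956
  f10: (p13, p11, p15) → 50.6418
  f11: (p13, p16, p0) → 17.8446
  f12: (p13, p16, p11) → 22.6544
  f13: (p5, p9, p15) → 29.6153
  f14: (p5, p9, p2) → 71.6052
  f15: (p5, p8, p15) → 10.8360
  f16: (p5, p8, p2) → 20.8613
  f17: (p1, p16, p2) → 41.6199
  f18: (p1, p16, p0) → 10.3223
  f19: (p1, p8, p0) → 24.6438
  f20: (p17, p8, p2) → 15.3470
  f21: (p17, p1, p2) → 18.6187
  f22: (p17, p1, p8) → 47.2904
Σ area = 905.548

Euler: V−E+F = 13−33+22 = 2.


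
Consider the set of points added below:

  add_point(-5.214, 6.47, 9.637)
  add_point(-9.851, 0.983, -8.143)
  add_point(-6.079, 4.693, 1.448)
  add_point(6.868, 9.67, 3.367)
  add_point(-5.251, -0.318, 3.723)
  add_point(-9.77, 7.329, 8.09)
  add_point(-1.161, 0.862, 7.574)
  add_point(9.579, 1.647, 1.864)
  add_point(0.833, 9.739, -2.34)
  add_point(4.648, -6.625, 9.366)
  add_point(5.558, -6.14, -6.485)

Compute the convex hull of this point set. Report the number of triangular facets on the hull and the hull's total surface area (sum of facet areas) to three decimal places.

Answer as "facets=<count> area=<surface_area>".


facets=14 area=990.079

Points on the hull: [0, 1, 3, 4, 5, 7, 8, 9, 10] (9 of 11).

Triangle areas on the boundary:
  f1: (p10, p8, p1) → 114.8824
  f2: (p10, p9, p1) → 135.2388
  f3: (p10, p9, p7) → 73.0862
  f4: (p5, p8, p1) → 106.6628
  f5: (p5, p9, p0) → 28.7758
  f6: (p3, p10, p7) → 41.0085
  f7: (p3, p10, p8) → 70.8645
  f8: (p3, p9, p7) → 48.1750
  f9: (p3, p9, p0) → 107.6189
  f10: (p3, p5, p8) → 62.5394
  f11: (p3, p5, p0) → 26.7222
  f12: (p4, p9, p1) → 57.4219
  f13: (p4, p5, p1) → 62.4270
  f14: (p4, p5, p9) → 54.6557
Σ area = 990.079

Euler characteristic 9−21+14 = 2 ✓


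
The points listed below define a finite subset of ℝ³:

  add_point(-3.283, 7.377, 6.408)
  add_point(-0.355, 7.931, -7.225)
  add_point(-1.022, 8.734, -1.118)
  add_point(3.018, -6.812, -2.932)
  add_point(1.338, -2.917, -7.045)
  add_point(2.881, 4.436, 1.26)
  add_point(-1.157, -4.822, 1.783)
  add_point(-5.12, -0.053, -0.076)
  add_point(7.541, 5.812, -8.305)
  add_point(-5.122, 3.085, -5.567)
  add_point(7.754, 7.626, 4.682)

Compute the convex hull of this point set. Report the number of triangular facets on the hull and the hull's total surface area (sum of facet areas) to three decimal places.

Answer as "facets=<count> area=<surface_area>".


Points on the hull: [0, 1, 2, 3, 4, 6, 7, 8, 9, 10] (10 of 11).

Facet areas (half cross-product norm):
  f1: (p8, p3, p10) → 91.9054
  f2: (p4, p8, p3) → 28.4231
  f3: (p7, p0, p9) → 31.1191
  f4: (p7, p4, p9) → 27.7592
  f5: (p7, p4, p3) → 29.1267
  f6: (p6, p3, p10) → 51.4496
  f7: (p6, p0, p10) → 72.4716
  f8: (p6, p7, p3) → 19.5556
  f9: (p6, p7, p0) → 31.4536
  f10: (p1, p8, p10) → 53.4659
  f11: (p1, p4, p9) → 31.2103
  f12: (p1, p4, p8) → 41.5094
  f13: (p2, p0, p10) → 40.2325
  f14: (p2, p1, p10) → 29.4634
  f15: (p2, p0, p9) → 31.9505
  f16: (p2, p1, p9) → 21.1578
Σ area = 632.253

Euler: V−E+F = 10−24+16 = 2.

facets=16 area=632.253


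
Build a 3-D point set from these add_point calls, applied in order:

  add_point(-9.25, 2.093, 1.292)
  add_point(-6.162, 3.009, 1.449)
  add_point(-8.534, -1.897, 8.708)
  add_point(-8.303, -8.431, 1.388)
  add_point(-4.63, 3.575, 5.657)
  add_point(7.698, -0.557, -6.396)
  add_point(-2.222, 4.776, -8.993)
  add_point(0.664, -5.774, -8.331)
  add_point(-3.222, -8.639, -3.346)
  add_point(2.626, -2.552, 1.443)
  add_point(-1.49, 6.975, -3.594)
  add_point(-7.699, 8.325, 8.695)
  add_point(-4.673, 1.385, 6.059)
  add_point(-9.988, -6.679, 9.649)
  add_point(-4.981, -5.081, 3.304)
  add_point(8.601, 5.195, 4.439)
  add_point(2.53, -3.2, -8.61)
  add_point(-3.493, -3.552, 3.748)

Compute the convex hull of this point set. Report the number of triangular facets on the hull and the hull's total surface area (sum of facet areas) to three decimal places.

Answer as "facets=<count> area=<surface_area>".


Extreme-point indices: [0, 3, 5, 6, 7, 8, 9, 10, 11, 13, 15, 16] — 12 of 18 on the boundary.

Triangle areas on the boundary:
  f1: (p11, p15, p13) → 130.2590
  f2: (p0, p11, p13) → 59.4017
  f3: (p0, p6, p11) → 57.5357
  f4: (p10, p11, p15) → 88.4777
  f5: (p10, p6, p15) → 30.2403
  f6: (p10, p6, p11) → 24.5541
  f7: (p9, p15, p13) → 68.2688
  f8: (p5, p6, p15) → 71.0122
  f9: (p5, p9, p15) → 47.5581
  f10: (p3, p7, p6) → 73.7734
  f11: (p3, p0, p6) → 66.3726
  f12: (p3, p0, p13) → 44.4684
  f13: (p16, p7, p6) → 13.6099
  f14: (p16, p5, p6) → 28.7828
  f15: (p16, p5, p7) → 5.9698
  f16: (p8, p3, p7) → 11.1502
  f17: (p8, p5, p7) → 26.4992
  f18: (p8, p5, p9) → 46.2798
  f19: (p8, p9, p13) → 69.6090
  f20: (p8, p3, p13) → 17.8339
Σ area = 981.657

Euler characteristic 12−30+20 = 2 ✓

facets=20 area=981.657


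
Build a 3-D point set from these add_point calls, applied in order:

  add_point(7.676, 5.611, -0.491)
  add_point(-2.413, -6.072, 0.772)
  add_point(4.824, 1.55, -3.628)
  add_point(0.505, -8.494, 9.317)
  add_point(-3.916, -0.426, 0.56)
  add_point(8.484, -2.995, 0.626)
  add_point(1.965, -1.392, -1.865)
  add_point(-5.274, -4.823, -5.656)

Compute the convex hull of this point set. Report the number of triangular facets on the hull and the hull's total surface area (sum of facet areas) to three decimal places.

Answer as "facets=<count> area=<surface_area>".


facets=8 area=404.765

Points on the hull: [0, 2, 3, 4, 5, 7] (6 of 8).

Facet areas (half cross-product norm):
  f1: (p3, p5, p7) → 93.6339
  f2: (p3, p0, p5) → 50.7745
  f3: (p4, p0, p7) → 47.4489
  f4: (p4, p3, p7) → 47.5043
  f5: (p4, p3, p0) → 83.2030
  f6: (p2, p5, p7) → 42.9357
  f7: (p2, p0, p7) → 18.2346
  f8: (p2, p0, p5) → 21.0299
Σ area = 404.765

Check V−E+F: 6 − 12 + 8 = 2.


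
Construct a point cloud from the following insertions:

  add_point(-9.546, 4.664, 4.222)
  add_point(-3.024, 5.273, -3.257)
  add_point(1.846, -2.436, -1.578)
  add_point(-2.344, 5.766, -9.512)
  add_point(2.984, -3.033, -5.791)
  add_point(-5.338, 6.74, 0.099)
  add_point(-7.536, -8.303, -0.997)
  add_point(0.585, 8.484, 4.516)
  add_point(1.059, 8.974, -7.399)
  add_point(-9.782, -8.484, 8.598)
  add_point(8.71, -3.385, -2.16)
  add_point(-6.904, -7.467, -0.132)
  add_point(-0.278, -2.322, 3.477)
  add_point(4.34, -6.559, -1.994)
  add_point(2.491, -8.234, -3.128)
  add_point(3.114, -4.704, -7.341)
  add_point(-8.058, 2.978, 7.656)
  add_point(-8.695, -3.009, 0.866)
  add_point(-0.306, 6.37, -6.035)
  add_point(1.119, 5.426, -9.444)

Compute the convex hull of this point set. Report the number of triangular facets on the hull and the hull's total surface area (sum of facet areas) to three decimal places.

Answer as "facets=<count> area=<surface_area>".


facets=24 area=928.376

Points on the hull: [0, 3, 5, 6, 7, 8, 9, 10, 13, 14, 15, 16, 17, 19] (14 of 20).

Per-facet area ½‖(b−a)×(c−a)‖:
  f1: (p7, p10, p9) → 154.5392
  f2: (p7, p8, p10) → 86.3090
  f3: (p19, p8, p10) → 26.8133
  f4: (p19, p3, p8) → 7.0984
  f5: (p13, p10, p9) → 33.0363
  f6: (p15, p6, p3) → 77.4106
  f7: (p15, p19, p3) → 17.5682
  f8: (p15, p19, p10) → 40.5406
  f9: (p16, p7, p9) → 47.3809
  f10: (p16, p0, p9) → 21.6728
  f11: (p16, p0, p7) → 21.7006
  f12: (p17, p6, p3) → 41.8328
  f13: (p17, p0, p3) → 61.6693
  f14: (p17, p6, p9) → 26.5006
  f15: (p17, p0, p9) → 39.4181
  f16: (p5, p7, p8) → 38.1153
  f17: (p5, p0, p7) → 23.1401
  f18: (p5, p3, p8) → 25.0918
  f19: (p5, p0, p3) → 19.1729
  f20: (p14, p15, p6) → 27.2773
  f21: (p14, p6, p9) → 45.7192
  f22: (p14, p13, p9) → 22.7381
  f23: (p14, p13, p10) → 3.3479
  f24: (p14, p15, p10) → 20.2823
Σ area = 928.376

Euler: V−E+F = 14−36+24 = 2.


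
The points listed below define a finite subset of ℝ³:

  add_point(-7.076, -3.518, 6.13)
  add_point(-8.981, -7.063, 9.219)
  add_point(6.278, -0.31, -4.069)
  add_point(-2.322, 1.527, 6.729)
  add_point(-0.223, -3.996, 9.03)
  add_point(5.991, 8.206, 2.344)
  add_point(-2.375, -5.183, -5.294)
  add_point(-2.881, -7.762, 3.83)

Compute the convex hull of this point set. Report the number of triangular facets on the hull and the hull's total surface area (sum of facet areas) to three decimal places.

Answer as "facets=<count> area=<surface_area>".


Extreme-point indices: [0, 1, 2, 3, 4, 5, 6, 7] — 8 of 8 on the boundary.

Triangle areas on the boundary:
  f1: (p6, p5, p2) → 47.9323
  f2: (p4, p5, p2) → 75.6608
  f3: (p0, p6, p1) → 25.1449
  f4: (p0, p6, p5) → 103.5168
  f5: (p7, p6, p2) → 47.4160
  f6: (p7, p4, p2) → 49.0323
  f7: (p7, p6, p1) → 29.4593
  f8: (p7, p4, p1) → 27.4507
  f9: (p3, p0, p1) → 12.4144
  f10: (p3, p0, p5) → 19.0602
  f11: (p3, p4, p1) → 29.4208
  f12: (p3, p4, p5) → 33.4398
Σ area = 499.948

Euler: V−E+F = 8−18+12 = 2.

facets=12 area=499.948


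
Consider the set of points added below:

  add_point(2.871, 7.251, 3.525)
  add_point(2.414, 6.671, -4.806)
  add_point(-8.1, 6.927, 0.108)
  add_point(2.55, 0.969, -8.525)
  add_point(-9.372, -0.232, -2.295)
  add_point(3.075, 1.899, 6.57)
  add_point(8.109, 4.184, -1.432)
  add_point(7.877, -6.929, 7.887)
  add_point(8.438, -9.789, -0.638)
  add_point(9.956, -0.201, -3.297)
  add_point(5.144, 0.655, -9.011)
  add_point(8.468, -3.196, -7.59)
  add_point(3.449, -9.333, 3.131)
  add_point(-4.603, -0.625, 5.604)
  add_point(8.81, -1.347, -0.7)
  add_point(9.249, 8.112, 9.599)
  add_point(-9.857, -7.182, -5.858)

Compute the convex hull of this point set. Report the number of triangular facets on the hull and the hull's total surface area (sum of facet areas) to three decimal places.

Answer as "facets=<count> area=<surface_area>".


facets=24 area=1121.393

Extreme-point indices: [1, 2, 3, 4, 6, 7, 8, 9, 10, 11, 12, 13, 15, 16] — 14 of 17 on the boundary.

Triangle areas on the boundary:
  f1: (p11, p8, p16) → 88.1044
  f2: (p11, p8, p9) → 25.5805
  f3: (p7, p8, p9) → 45.2980
  f4: (p7, p15, p9) → 91.0336
  f5: (p2, p1, p15) → 92.9213
  f6: (p6, p15, p9) → 24.1926
  f7: (p6, p1, p15) → 37.9764
  f8: (p3, p2, p16) → 99.3338
  f9: (p3, p2, p1) → 38.0779
  f10: (p12, p8, p16) → 47.9454
  f11: (p12, p7, p8) → 21.6643
  f12: (p4, p2, p16) → 5.4247
  f13: (p13, p7, p15) → 101.1519
  f14: (p13, p2, p15) → 84.0336
  f15: (p13, p4, p2) → 33.5689
  f16: (p13, p4, p16) → 33.3689
  f17: (p13, p12, p16) → 83.3443
  f18: (p13, p12, p7) → 41.9450
  f19: (p10, p6, p1) → 26.4580
  f20: (p10, p3, p1) → 8.8300
  f21: (p10, p11, p9) → 14.3696
  f22: (p10, p6, p9) → 19.1879
  f23: (p10, p11, p16) → 44.8266
  f24: (p10, p3, p16) → 12.7553
Σ area = 1121.393

Euler: V−E+F = 14−36+24 = 2.


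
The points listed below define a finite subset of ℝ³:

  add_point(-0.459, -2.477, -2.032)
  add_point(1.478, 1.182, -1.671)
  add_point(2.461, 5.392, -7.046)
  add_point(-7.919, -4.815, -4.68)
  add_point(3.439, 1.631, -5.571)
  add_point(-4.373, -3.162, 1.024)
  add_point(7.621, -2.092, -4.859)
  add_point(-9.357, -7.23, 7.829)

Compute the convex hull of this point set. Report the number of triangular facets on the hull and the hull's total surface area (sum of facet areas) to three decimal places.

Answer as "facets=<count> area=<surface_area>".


facets=6 area=365.960

5 of the 8 inputs are extreme points: [1, 2, 3, 6, 7].

Facet areas (half cross-product norm):
  f1: (p3, p6, p7) → 99.9353
  f2: (p3, p2, p7) → 87.9927
  f3: (p3, p2, p6) → 67.5123
  f4: (p1, p6, p7) → 53.6584
  f5: (p1, p2, p7) → 30.8754
  f6: (p1, p2, p6) → 25.9854
Σ area = 365.960

Euler characteristic 5−9+6 = 2 ✓


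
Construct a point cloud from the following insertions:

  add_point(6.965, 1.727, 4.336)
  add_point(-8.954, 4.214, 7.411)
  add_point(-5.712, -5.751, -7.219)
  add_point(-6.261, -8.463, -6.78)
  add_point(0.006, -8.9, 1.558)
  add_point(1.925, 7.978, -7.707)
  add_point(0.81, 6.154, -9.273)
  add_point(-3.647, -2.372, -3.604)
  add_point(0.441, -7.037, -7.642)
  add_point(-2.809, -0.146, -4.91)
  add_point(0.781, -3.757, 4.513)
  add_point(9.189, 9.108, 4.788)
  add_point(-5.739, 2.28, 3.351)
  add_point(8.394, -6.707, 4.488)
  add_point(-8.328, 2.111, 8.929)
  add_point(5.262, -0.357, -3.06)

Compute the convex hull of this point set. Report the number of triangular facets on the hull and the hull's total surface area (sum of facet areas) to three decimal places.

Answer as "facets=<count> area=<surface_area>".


facets=18 area=1000.386

11 of the 16 inputs are extreme points: [1, 2, 3, 4, 5, 6, 8, 11, 13, 14, 15].

Triangle areas on the boundary:
  f1: (p5, p11, p1) → 127.2108
  f2: (p5, p6, p1) → 25.0688
  f3: (p2, p6, p1) → 118.8407
  f4: (p2, p3, p1) → 23.3860
  f5: (p14, p13, p4) → 70.6012
  f6: (p14, p3, p1) → 25.4116
  f7: (p14, p3, p4) → 81.6790
  f8: (p14, p11, p1) → 25.2699
  f9: (p14, p13, p11) → 139.9434
  f10: (p8, p2, p6) → 41.2960
  f11: (p8, p2, p3) → 8.8253
  f12: (p8, p3, p4) → 31.7372
  f13: (p8, p13, p4) → 41.9103
  f14: (p15, p5, p6) → 13.2291
  f15: (p15, p8, p6) → 47.2146
  f16: (p15, p8, p13) → 48.6426
  f17: (p15, p13, p11) → 66.5445
  f18: (p15, p5, p11) → 63.5754
Σ area = 1000.386

Check V−E+F: 11 − 27 + 18 = 2.


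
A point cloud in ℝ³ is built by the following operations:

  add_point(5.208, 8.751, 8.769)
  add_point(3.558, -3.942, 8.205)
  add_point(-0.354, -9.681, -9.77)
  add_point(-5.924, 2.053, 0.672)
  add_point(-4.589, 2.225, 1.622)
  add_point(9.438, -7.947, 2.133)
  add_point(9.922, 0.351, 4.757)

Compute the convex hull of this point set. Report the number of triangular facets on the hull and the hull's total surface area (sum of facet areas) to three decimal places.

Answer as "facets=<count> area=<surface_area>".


facets=8 area=616.725

Extreme-point indices: [0, 1, 2, 3, 5, 6] — 6 of 7 on the boundary.

Per-facet area ½‖(b−a)×(c−a)‖:
  f1: (p0, p2, p3) → 117.1111
  f2: (p0, p2, p6) → 95.6228
  f3: (p1, p2, p3) → 110.3798
  f4: (p1, p0, p3) → 81.8763
  f5: (p1, p0, p6) → 43.7328
  f6: (p5, p2, p6) → 62.7325
  f7: (p5, p1, p6) → 33.5451
  f8: (p5, p1, p2) → 71.7246
Σ area = 616.725

Euler characteristic 6−12+8 = 2 ✓


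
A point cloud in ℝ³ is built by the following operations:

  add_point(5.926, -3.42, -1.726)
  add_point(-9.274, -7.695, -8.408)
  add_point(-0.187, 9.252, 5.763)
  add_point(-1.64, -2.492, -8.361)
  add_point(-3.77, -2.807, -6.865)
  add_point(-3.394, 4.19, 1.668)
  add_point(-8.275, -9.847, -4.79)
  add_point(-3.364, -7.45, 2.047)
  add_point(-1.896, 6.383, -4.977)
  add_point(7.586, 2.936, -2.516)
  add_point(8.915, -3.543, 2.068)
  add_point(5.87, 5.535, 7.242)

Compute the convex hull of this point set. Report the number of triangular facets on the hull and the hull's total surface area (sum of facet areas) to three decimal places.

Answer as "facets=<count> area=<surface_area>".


facets=18 area=740.185

Extreme-point indices: [0, 1, 2, 3, 5, 6, 7, 8, 9, 10, 11] — 11 of 12 on the boundary.

Area of each hull facet:
  f1: (p5, p6, p1) → 35.0398
  f2: (p5, p8, p1) → 57.3885
  f3: (p5, p8, p2) → 25.3464
  f4: (p7, p6, p10) → 44.2899
  f5: (p7, p5, p2) → 31.0831
  f6: (p7, p5, p6) → 49.3901
  f7: (p3, p8, p1) → 37.8683
  f8: (p9, p8, p2) → 56.0585
  f9: (p9, p3, p8) → 47.7677
  f10: (p11, p7, p10) → 70.1149
  f11: (p11, p7, p2) → 60.3395
  f12: (p11, p9, p10) → 39.1734
  f13: (p11, p9, p2) → 37.0695
  f14: (p0, p9, p10) → 15.9730
  f15: (p0, p9, p3) → 33.4254
  f16: (p0, p3, p1) → 38.3474
  f17: (p0, p6, p1) → 33.8861
  f18: (p0, p6, p10) → 27.6234
Σ area = 740.185

Euler: V−E+F = 11−27+18 = 2.


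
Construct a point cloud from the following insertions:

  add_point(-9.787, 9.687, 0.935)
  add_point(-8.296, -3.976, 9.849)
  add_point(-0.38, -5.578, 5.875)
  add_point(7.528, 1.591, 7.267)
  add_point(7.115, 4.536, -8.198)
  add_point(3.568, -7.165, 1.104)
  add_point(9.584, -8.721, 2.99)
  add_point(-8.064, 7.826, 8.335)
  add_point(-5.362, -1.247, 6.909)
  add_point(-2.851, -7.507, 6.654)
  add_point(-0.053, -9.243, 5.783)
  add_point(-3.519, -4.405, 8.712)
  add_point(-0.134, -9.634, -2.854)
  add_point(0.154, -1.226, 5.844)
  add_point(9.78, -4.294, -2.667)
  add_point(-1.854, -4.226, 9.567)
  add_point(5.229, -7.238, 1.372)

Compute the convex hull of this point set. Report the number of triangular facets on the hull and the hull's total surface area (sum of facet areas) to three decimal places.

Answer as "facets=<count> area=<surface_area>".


facets=18 area=1055.508

Points on the hull: [0, 1, 3, 4, 6, 7, 9, 10, 12, 14, 15] (11 of 17).

Triangle areas on the boundary:
  f1: (p12, p1, p0) → 131.5374
  f2: (p4, p12, p0) → 159.5723
  f3: (p4, p12, p14) → 59.7547
  f4: (p4, p3, p14) → 63.2404
  f5: (p7, p1, p0) → 43.5693
  f6: (p7, p4, p0) → 76.4446
  f7: (p7, p4, p3) → 132.4287
  f8: (p6, p12, p14) → 38.5623
  f9: (p6, p3, p14) → 39.4041
  f10: (p9, p12, p1) → 25.3857
  f11: (p15, p6, p3) → 62.1126
  f12: (p15, p7, p1) → 38.3951
  f13: (p15, p7, p3) → 76.4027
  f14: (p10, p9, p1) → 2.4446
  f15: (p10, p15, p1) → 19.9097
  f16: (p10, p15, p6) → 30.3036
  f17: (p10, p6, p12) → 41.8658
  f18: (p10, p9, p12) → 14.1745
Σ area = 1055.508

Euler characteristic 11−27+18 = 2 ✓


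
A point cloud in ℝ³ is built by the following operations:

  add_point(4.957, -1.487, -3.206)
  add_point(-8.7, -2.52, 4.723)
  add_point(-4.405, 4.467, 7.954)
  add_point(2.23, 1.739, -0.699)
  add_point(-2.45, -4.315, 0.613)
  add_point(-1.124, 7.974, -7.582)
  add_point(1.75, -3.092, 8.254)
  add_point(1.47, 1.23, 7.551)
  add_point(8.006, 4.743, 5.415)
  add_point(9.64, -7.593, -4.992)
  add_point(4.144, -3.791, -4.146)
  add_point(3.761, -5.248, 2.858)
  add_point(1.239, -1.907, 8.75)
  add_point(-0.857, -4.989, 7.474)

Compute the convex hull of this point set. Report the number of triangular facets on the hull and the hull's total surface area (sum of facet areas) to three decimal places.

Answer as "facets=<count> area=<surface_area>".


Points on the hull: [1, 2, 4, 5, 6, 8, 9, 10, 12, 13] (10 of 14).

Facet areas (half cross-product norm):
  f1: (p2, p5, p1) → 71.4369
  f2: (p4, p5, p1) → 56.1664
  f3: (p13, p4, p1) → 25.8485
  f4: (p13, p4, p9) → 47.8022
  f5: (p13, p2, p1) → 36.0565
  f6: (p13, p2, p12) → 16.4965
  f7: (p10, p5, p9) → 27.6882
  f8: (p10, p4, p9) → 19.6739
  f9: (p10, p4, p5) → 54.0109
  f10: (p6, p13, p9) → 26.6254
  f11: (p6, p13, p12) → 2.1986
  f12: (p8, p2, p12) → 42.8598
  f13: (p8, p2, p5) → 94.7010
  f14: (p8, p6, p9) → 79.5903
  f15: (p8, p6, p12) → 6.8126
  f16: (p8, p5, p9) → 125.1572
Σ area = 733.125

Euler: V−E+F = 10−24+16 = 2.

facets=16 area=733.125


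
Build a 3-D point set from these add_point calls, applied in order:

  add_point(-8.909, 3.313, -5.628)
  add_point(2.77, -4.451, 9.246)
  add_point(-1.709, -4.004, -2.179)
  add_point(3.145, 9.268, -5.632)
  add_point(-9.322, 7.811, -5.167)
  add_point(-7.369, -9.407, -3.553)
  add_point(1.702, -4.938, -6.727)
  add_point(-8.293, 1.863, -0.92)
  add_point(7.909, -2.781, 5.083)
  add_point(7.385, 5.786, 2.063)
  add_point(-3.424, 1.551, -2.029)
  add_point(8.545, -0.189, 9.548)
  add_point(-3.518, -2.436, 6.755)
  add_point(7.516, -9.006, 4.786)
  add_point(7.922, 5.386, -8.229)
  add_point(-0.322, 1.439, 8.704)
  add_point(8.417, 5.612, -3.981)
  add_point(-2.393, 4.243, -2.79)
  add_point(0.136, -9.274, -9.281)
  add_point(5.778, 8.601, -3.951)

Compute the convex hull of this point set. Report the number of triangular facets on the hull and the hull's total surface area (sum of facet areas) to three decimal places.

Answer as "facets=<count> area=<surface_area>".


facets=26 area=1143.456

15 of the 20 inputs are extreme points: [0, 1, 3, 4, 5, 7, 9, 11, 12, 13, 14, 15, 16, 18, 19].

Area of each hull facet:
  f1: (p14, p18, p4) → 139.0718
  f2: (p0, p18, p4) → 18.5695
  f3: (p0, p18, p5) → 61.2698
  f4: (p13, p18, p5) → 73.9441
  f5: (p13, p14, p18) → 126.5158
  f6: (p7, p12, p5) → 55.7651
  f7: (p7, p0, p4) → 11.0328
  f8: (p7, p0, p5) → 28.7317
  f9: (p7, p15, p4) → 38.2563
  f10: (p7, p15, p12) → 26.0980
  f11: (p1, p12, p5) → 42.3257
  f12: (p1, p13, p5) → 65.9492
  f13: (p1, p13, p11) → 28.3526
  f14: (p1, p15, p11) → 23.7103
  f15: (p1, p15, p12) → 16.9695
  f16: (p3, p14, p4) → 31.6425
  f17: (p3, p19, p14) → 9.2025
  f18: (p16, p19, p14) → 8.5347
  f19: (p16, p13, p11) → 73.8410
  f20: (p16, p13, p14) → 32.4893
  f21: (p9, p16, p11) → 20.3262
  f22: (p9, p16, p19) → 12.1087
  f23: (p9, p15, p11) → 41.6452
  f24: (p9, p3, p19) → 7.3008
  f25: (p9, p15, p4) → 94.7207
  f26: (p9, p3, p4) → 55.0826
Σ area = 1143.456

Euler: V−E+F = 15−39+26 = 2.


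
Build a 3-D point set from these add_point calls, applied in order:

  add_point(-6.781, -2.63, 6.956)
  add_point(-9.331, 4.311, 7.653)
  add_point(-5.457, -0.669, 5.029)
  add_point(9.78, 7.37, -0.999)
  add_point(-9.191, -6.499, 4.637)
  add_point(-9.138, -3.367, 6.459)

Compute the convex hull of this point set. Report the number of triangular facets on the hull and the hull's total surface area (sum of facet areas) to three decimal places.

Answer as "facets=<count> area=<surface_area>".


facets=6 area=258.861

5 of the 6 inputs are extreme points: [0, 1, 3, 4, 5].

Facet areas (half cross-product norm):
  f1: (p4, p3, p1) → 118.9527
  f2: (p0, p3, p1) → 76.9247
  f3: (p0, p4, p3) → 44.2311
  f4: (p5, p4, p1) → 5.1539
  f5: (p5, p0, p1) → 9.3509
  f6: (p5, p0, p4) → 4.2480
Σ area = 258.861

Check V−E+F: 5 − 9 + 6 = 2.


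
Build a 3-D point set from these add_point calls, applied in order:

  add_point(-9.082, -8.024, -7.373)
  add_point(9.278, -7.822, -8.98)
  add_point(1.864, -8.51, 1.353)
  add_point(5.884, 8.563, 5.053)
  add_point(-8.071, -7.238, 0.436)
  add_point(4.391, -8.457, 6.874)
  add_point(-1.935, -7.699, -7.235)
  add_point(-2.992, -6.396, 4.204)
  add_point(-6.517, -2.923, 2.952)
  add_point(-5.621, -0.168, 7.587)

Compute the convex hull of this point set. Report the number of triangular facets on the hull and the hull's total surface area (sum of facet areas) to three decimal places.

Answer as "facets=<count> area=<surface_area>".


Points on the hull: [0, 1, 2, 3, 4, 5, 7, 9] (8 of 10).

Area of each hull facet:
  f1: (p3, p1, p0) → 197.0800
  f2: (p2, p1, p0) → 89.0753
  f3: (p9, p3, p0) → 121.4458
  f4: (p4, p9, p0) → 25.6320
  f5: (p5, p9, p3) → 92.7963
  f6: (p5, p3, p1) → 140.6840
  f7: (p5, p2, p1) → 33.5992
  f8: (p5, p2, p0) → 19.2767
  f9: (p5, p4, p0) → 46.3143
  f10: (p7, p4, p9) → 24.0022
  f11: (p7, p5, p9) → 28.3995
  f12: (p7, p5, p4) → 12.0617
Σ area = 830.367

Euler: V−E+F = 8−18+12 = 2.

facets=12 area=830.367


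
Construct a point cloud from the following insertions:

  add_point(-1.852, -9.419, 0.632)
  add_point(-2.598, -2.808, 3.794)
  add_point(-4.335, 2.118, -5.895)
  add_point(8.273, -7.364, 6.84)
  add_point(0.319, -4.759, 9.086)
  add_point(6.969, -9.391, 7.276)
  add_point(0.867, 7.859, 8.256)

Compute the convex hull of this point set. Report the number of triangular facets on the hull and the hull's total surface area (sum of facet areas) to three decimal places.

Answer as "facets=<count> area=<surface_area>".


facets=10 area=494.918

7 of the 7 inputs are extreme points: [0, 1, 2, 3, 4, 5, 6].

Per-facet area ½‖(b−a)×(c−a)‖:
  f1: (p0, p3, p2) → 78.5202
  f2: (p6, p3, p2) → 132.6313
  f3: (p1, p0, p2) → 40.5084
  f4: (p1, p6, p2) → 66.4118
  f5: (p4, p6, p3) → 53.1993
  f6: (p4, p1, p6) → 37.7759
  f7: (p4, p1, p0) → 23.3722
  f8: (p5, p0, p3) → 12.8120
  f9: (p5, p4, p3) → 10.1694
  f10: (p5, p4, p0) → 39.5175
Σ area = 494.918

Euler: V−E+F = 7−15+10 = 2.


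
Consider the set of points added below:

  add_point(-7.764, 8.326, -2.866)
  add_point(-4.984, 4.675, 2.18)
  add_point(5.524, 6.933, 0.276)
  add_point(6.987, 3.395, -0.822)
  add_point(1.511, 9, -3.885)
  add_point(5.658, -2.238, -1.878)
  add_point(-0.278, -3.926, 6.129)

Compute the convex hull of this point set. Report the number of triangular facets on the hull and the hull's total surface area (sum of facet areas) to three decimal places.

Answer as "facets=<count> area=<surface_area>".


Points on the hull: [0, 1, 2, 3, 4, 5, 6] (7 of 7).

Per-facet area ½‖(b−a)×(c−a)‖:
  f1: (p5, p6, p0) → 82.1694
  f2: (p5, p6, p3) → 29.3994
  f3: (p5, p4, p0) → 54.9513
  f4: (p5, p4, p3) → 22.3967
  f5: (p2, p4, p0) → 23.9836
  f6: (p2, p6, p3) → 24.4724
  f7: (p2, p4, p3) → 11.4420
  f8: (p1, p6, p0) → 16.1889
  f9: (p1, p2, p0) → 36.7881
  f10: (p1, p2, p6) → 56.5765
Σ area = 358.368

Euler characteristic 7−15+10 = 2 ✓

facets=10 area=358.368


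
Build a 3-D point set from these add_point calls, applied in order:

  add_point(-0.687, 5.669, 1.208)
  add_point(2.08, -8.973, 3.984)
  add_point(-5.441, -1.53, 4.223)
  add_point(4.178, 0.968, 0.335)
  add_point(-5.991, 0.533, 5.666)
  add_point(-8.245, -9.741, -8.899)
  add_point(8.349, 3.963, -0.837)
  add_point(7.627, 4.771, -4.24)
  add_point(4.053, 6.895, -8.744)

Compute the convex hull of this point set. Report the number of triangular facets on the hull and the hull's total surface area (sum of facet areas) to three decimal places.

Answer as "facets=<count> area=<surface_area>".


Points on the hull: [0, 1, 2, 4, 5, 6, 7, 8] (8 of 9).

Per-facet area ½‖(b−a)×(c−a)‖:
  f1: (p1, p4, p6) → 89.8171
  f2: (p7, p8, p5) → 63.2344
  f3: (p7, p8, p6) → 4.8505
  f4: (p7, p1, p5) → 138.7695
  f5: (p7, p1, p6) → 24.6644
  f6: (p0, p4, p5) → 77.4749
  f7: (p0, p8, p5) → 108.0517
  f8: (p0, p4, p6) → 32.6723
  f9: (p0, p8, p6) → 42.3801
  f10: (p2, p4, p5) → 10.7782
  f11: (p2, p1, p5) → 80.4034
  f12: (p2, p1, p4) → 9.3597
Σ area = 682.456

Euler: V−E+F = 8−18+12 = 2.

facets=12 area=682.456


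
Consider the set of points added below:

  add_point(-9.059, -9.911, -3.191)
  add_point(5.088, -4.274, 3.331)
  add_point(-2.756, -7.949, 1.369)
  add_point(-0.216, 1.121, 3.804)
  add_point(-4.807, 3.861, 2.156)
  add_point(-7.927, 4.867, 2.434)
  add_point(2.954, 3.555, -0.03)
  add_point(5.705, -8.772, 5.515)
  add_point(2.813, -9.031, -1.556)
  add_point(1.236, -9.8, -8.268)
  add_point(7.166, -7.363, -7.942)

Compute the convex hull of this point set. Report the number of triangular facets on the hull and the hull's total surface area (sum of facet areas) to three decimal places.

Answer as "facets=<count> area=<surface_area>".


Points on the hull: [0, 1, 2, 3, 5, 6, 7, 9, 10] (9 of 11).

Area of each hull facet:
  f1: (p6, p5, p10) → 68.6221
  f2: (p9, p5, p0) → 90.6692
  f3: (p9, p5, p10) → 64.8401
  f4: (p9, p7, p0) → 82.5160
  f5: (p9, p7, p10) → 43.5118
  f6: (p2, p5, p0) → 55.5887
  f7: (p2, p7, p0) → 13.8836
  f8: (p2, p7, p5) → 60.6177
  f9: (p1, p7, p10) → 29.5307
  f10: (p1, p6, p10) → 51.9295
  f11: (p3, p7, p5) → 27.4053
  f12: (p3, p6, p5) → 23.5069
  f13: (p3, p1, p7) → 13.7473
  f14: (p3, p1, p6) → 20.8106
Σ area = 647.180

Euler characteristic 9−21+14 = 2 ✓

facets=14 area=647.180


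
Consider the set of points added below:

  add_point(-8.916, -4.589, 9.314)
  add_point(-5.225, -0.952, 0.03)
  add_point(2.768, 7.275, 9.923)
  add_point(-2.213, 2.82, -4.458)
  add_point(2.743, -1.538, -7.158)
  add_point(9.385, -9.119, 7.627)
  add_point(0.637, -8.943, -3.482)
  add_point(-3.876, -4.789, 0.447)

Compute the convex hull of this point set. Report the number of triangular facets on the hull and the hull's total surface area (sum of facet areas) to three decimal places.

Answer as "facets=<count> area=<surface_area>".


facets=12 area=755.217

Extreme-point indices: [0, 1, 2, 3, 4, 5, 6, 7] — 8 of 8 on the boundary.

Triangle areas on the boundary:
  f1: (p2, p5, p0) → 136.1779
  f2: (p4, p2, p5) → 144.6788
  f3: (p6, p5, p0) → 113.4016
  f4: (p6, p4, p5) → 59.1432
  f5: (p3, p2, p0) → 117.7541
  f6: (p3, p4, p2) → 53.9900
  f7: (p3, p6, p4) → 29.8276
  f8: (p1, p3, p0) → 11.0486
  f9: (p1, p3, p6) → 34.6120
  f10: (p7, p6, p0) → 22.9642
  f11: (p7, p1, p0) → 20.7642
  f12: (p7, p1, p6) → 10.8544
Σ area = 755.217

Euler characteristic 8−18+12 = 2 ✓


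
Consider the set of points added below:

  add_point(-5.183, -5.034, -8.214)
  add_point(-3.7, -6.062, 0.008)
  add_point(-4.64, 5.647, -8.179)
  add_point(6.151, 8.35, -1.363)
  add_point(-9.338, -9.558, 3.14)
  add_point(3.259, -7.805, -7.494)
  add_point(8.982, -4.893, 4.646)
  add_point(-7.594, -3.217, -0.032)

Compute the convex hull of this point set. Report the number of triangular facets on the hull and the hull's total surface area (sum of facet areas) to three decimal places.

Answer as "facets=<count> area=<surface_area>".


facets=10 area=750.335

Extreme-point indices: [0, 2, 3, 4, 5, 6, 7] — 7 of 8 on the boundary.

Area of each hull facet:
  f1: (p3, p6, p4) → 140.4839
  f2: (p2, p0, p4) → 64.3092
  f3: (p5, p6, p4) → 110.8428
  f4: (p5, p0, p4) → 57.0873
  f5: (p5, p3, p6) → 98.5409
  f6: (p5, p2, p3) → 98.2768
  f7: (p5, p2, p0) → 46.0019
  f8: (p7, p3, p4) → 41.7997
  f9: (p7, p2, p4) → 12.1286
  f10: (p7, p2, p3) → 80.8642
Σ area = 750.335

Check V−E+F: 7 − 15 + 10 = 2.


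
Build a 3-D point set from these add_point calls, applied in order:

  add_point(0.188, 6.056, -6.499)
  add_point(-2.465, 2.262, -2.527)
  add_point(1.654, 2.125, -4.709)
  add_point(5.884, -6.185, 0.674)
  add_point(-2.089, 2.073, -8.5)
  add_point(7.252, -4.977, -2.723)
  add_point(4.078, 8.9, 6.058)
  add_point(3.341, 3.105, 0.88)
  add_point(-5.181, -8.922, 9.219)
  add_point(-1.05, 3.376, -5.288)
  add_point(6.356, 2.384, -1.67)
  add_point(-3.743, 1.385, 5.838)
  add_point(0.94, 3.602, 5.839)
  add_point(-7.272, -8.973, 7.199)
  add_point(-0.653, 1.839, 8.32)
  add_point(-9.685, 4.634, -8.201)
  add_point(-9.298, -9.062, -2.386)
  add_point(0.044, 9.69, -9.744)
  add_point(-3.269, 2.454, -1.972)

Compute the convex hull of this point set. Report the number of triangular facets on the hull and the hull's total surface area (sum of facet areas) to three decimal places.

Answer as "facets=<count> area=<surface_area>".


12 of the 19 inputs are extreme points: [3, 4, 5, 6, 8, 10, 11, 13, 14, 15, 16, 17].

Per-facet area ½‖(b−a)×(c−a)‖:
  f1: (p4, p16, p15) → 56.8767
  f2: (p4, p16, p5) → 92.4357
  f3: (p13, p16, p15) → 67.4659
  f4: (p13, p8, p16) → 7.9765
  f5: (p3, p6, p5) → 31.0522
  f6: (p3, p16, p5) → 29.5720
  f7: (p3, p8, p16) → 83.5795
  f8: (p17, p4, p5) → 48.0703
  f9: (p17, p6, p15) → 90.2308
  f10: (p17, p4, p15) → 32.0823
  f11: (p11, p13, p8) → 15.8233
  f12: (p11, p6, p15) → 83.6088
  f13: (p11, p13, p15) → 84.4564
  f14: (p10, p6, p5) → 25.7021
  f15: (p10, p17, p5) → 39.6607
  f16: (p10, p17, p6) → 65.2075
  f17: (p14, p11, p8) → 21.8230
  f18: (p14, p11, p6) → 16.4469
  f19: (p14, p3, p8) → 71.0900
  f20: (p14, p3, p6) → 56.4301
Σ area = 1019.591

Euler characteristic 12−30+20 = 2 ✓

facets=20 area=1019.591


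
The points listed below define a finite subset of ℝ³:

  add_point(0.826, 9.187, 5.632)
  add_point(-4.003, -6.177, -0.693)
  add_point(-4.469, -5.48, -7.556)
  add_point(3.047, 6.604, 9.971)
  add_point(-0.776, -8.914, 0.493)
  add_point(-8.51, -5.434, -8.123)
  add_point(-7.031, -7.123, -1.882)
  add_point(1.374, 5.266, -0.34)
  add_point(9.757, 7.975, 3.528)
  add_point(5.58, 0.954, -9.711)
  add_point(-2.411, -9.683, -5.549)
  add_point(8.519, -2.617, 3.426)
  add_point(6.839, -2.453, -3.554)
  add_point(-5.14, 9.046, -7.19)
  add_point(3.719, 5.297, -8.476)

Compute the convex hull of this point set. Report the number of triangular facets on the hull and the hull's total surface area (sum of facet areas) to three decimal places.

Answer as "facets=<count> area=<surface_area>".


Hull vertices (12/15): indices [0, 3, 4, 5, 6, 8, 9, 10, 11, 12, 13, 14].

Facet areas (half cross-product norm):
  f1: (p9, p10, p5) → 54.7101
  f2: (p0, p3, p8) → 24.5727
  f3: (p6, p10, p5) → 20.5012
  f4: (p6, p0, p3) → 53.9196
  f5: (p11, p3, p8) → 48.8986
  f6: (p13, p0, p8) → 64.1291
  f7: (p13, p9, p5) → 92.8509
  f8: (p13, p6, p5) → 48.9260
  f9: (p13, p6, p0) → 117.9750
  f10: (p12, p9, p10) → 42.5631
  f11: (p12, p11, p10) → 40.3536
  f12: (p12, p9, p8) → 45.8720
  f13: (p12, p11, p8) → 38.2887
  f14: (p4, p6, p3) → 63.6710
  f15: (p4, p11, p3) → 71.6799
  f16: (p4, p6, p10) → 18.5048
  f17: (p4, p11, p10) → 31.3419
  f18: (p14, p9, p8) → 32.5794
  f19: (p14, p13, p8) → 64.9946
  f20: (p14, p13, p9) → 16.3255
Σ area = 992.658

Euler characteristic 12−30+20 = 2 ✓

facets=20 area=992.658


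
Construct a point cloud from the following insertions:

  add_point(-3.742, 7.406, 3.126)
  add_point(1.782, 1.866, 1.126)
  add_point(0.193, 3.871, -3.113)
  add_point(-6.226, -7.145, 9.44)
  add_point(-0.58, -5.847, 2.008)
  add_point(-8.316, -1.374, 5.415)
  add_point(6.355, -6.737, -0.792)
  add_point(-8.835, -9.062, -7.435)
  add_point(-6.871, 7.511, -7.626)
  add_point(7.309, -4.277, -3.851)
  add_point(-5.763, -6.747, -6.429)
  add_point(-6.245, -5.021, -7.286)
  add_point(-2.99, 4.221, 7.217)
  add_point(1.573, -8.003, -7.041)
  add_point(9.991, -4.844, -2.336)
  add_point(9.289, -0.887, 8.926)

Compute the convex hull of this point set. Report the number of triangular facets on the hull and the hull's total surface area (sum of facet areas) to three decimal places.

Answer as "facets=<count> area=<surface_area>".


12 of the 16 inputs are extreme points: [0, 2, 3, 5, 6, 7, 8, 9, 12, 13, 14, 15].

Triangle areas on the boundary:
  f1: (p13, p8, p7) → 85.2836
  f2: (p13, p3, p7) → 88.1420
  f3: (p5, p8, p7) → 108.0104
  f4: (p5, p3, p7) → 54.8251
  f5: (p2, p8, p14) → 29.5936
  f6: (p2, p15, p14) → 76.8261
  f7: (p9, p8, p14) → 15.2633
  f8: (p9, p13, p14) → 7.5996
  f9: (p9, p13, p8) → 66.5848
  f10: (p6, p13, p14) → 16.7040
  f11: (p6, p13, p3) → 64.6224
  f12: (p6, p15, p14) → 25.4388
  f13: (p6, p15, p3) → 90.1462
  f14: (p12, p15, p3) → 79.8555
  f15: (p12, p5, p3) → 28.2676
  f16: (p0, p5, p8) → 56.6178
  f17: (p0, p12, p5) → 20.5263
  f18: (p0, p12, p15) → 31.1389
  f19: (p0, p2, p8) → 36.8487
  f20: (p0, p2, p15) → 63.7204
Σ area = 1046.015

Check V−E+F: 12 − 30 + 20 = 2.

facets=20 area=1046.015


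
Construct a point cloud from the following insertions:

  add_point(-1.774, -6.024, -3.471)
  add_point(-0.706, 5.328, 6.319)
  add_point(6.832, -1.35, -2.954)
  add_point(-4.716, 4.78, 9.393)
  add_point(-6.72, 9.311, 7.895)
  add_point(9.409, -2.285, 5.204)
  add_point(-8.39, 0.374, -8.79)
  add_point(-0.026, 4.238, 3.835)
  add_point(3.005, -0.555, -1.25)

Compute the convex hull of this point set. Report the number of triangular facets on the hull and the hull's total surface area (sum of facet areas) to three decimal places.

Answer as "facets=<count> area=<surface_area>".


Hull vertices (7/9): indices [0, 1, 2, 3, 4, 5, 6].

Facet areas (half cross-product norm):
  f1: (p2, p4, p6) → 146.1987
  f2: (p2, p0, p6) → 49.9518
  f3: (p2, p0, p5) → 40.7386
  f4: (p3, p4, p6) → 48.7975
  f5: (p3, p0, p6) → 90.0838
  f6: (p3, p4, p5) → 32.5257
  f7: (p3, p0, p5) → 109.7135
  f8: (p1, p4, p5) → 6.5692
  f9: (p1, p2, p5) → 53.3451
  f10: (p1, p2, p4) → 26.1075
Σ area = 604.031

Euler: V−E+F = 7−15+10 = 2.

facets=10 area=604.031


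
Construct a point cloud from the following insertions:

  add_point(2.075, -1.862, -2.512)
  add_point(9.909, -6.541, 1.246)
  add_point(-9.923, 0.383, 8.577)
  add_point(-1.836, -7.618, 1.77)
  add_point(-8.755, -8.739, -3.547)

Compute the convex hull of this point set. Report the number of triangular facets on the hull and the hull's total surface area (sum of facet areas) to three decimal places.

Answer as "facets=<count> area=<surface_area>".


facets=6 area=380.138

Hull vertices (5/5): indices [0, 1, 2, 3, 4].

Triangle areas on the boundary:
  f1: (p0, p1, p2) → 75.0639
  f2: (p0, p4, p2) → 92.7862
  f3: (p0, p4, p1) → 56.8641
  f4: (p3, p1, p2) → 64.0476
  f5: (p3, p4, p2) → 58.0659
  f6: (p3, p4, p1) → 33.3101
Σ area = 380.138

Euler: V−E+F = 5−9+6 = 2.


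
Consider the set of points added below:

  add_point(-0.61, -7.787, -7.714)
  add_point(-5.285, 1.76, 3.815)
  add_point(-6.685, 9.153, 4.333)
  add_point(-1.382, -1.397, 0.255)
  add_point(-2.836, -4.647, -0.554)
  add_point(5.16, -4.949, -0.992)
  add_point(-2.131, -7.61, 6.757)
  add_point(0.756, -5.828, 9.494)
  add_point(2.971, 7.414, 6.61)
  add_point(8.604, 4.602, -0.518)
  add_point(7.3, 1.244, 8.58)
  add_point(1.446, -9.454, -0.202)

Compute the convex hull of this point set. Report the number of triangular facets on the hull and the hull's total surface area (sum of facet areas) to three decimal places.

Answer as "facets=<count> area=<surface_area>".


facets=18 area=722.455

Extreme-point indices: [0, 1, 2, 4, 5, 6, 7, 8, 9, 10, 11] — 11 of 12 on the boundary.

Area of each hull facet:
  f1: (p0, p9, p2) → 139.8279
  f2: (p10, p7, p11) → 49.8300
  f3: (p5, p0, p9) → 40.0719
  f4: (p5, p0, p11) → 23.2826
  f5: (p5, p10, p9) → 47.0414
  f6: (p5, p10, p11) → 31.1077
  f7: (p8, p7, p2) → 69.0344
  f8: (p8, p10, p7) → 36.7164
  f9: (p8, p9, p2) → 42.7846
  f10: (p8, p10, p9) → 34.3594
  f11: (p1, p0, p2) → 42.0825
  f12: (p1, p4, p0) → 16.8683
  f13: (p6, p0, p11) → 24.2291
  f14: (p6, p4, p0) → 24.6220
  f15: (p6, p7, p11) → 16.4605
  f16: (p6, p1, p4) → 31.7110
  f17: (p6, p7, p2) → 37.8922
  f18: (p6, p1, p2) → 14.5335
Σ area = 722.455

Euler characteristic 11−27+18 = 2 ✓
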